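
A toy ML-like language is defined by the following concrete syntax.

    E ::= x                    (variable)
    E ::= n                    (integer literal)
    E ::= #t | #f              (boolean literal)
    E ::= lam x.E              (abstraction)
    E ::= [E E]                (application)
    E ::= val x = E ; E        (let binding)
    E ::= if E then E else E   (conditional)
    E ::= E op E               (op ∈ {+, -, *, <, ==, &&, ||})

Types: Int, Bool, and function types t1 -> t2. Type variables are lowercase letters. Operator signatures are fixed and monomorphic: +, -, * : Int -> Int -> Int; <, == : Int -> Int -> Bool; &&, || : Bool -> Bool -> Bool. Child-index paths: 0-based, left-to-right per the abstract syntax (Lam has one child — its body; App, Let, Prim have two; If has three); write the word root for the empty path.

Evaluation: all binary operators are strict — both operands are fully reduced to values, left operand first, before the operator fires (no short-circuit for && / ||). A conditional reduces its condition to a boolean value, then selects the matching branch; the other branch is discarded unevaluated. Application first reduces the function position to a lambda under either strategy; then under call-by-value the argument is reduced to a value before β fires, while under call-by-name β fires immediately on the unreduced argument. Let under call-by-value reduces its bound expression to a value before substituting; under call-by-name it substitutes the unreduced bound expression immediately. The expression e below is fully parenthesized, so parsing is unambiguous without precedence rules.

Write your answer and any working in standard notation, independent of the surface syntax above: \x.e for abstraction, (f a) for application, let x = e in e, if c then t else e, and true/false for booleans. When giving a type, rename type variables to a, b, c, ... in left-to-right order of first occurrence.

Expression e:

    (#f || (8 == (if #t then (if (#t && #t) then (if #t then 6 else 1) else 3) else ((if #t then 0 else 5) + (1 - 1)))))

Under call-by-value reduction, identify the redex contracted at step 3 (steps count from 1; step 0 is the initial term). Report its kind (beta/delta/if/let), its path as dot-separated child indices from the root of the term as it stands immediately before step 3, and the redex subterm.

Derivation:
step 0: (false || (8 == (if true then (if (true && true) then (if true then 6 else 1) else 3) else ((if true then 0 else 5) + (1 - 1)))))
step 1: [if@1.1] (false || (8 == (if (true && true) then (if true then 6 else 1) else 3)))
step 2: [delta@1.1.0] (false || (8 == (if true then (if true then 6 else 1) else 3)))
step 3: [if@1.1] (false || (8 == (if true then 6 else 1)))

Answer: if at 1.1 : (if true then (if true then 6 else 1) else 3)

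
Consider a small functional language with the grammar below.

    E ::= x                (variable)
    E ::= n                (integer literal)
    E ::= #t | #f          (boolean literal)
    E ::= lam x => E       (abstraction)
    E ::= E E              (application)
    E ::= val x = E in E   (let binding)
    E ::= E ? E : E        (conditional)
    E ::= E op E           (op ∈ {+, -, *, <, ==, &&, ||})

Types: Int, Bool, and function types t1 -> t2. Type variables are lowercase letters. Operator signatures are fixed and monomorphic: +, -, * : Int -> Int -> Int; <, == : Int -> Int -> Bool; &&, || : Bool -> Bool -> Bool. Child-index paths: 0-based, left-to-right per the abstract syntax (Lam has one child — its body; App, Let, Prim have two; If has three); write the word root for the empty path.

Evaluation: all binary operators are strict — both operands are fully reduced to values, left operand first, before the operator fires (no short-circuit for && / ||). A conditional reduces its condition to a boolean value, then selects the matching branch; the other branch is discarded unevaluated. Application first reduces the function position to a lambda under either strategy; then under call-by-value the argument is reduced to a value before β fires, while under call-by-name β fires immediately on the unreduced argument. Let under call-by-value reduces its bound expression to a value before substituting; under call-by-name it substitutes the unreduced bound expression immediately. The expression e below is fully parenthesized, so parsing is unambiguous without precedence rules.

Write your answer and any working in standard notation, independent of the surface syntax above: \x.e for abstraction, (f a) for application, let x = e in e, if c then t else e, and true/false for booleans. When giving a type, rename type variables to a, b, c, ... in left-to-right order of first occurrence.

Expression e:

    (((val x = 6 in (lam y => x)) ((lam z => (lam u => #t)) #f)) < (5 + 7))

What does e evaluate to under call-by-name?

Working:
step 0: (((let x = 6 in (\y.x)) ((\z.(\u.true)) false)) < (5 + 7))
step 1: [let@0.0] (((\y.6) ((\z.(\u.true)) false)) < (5 + 7))
step 2: [beta@0] (6 < (5 + 7))
step 3: [delta@1] (6 < 12)
step 4: [delta@root] true

Answer: true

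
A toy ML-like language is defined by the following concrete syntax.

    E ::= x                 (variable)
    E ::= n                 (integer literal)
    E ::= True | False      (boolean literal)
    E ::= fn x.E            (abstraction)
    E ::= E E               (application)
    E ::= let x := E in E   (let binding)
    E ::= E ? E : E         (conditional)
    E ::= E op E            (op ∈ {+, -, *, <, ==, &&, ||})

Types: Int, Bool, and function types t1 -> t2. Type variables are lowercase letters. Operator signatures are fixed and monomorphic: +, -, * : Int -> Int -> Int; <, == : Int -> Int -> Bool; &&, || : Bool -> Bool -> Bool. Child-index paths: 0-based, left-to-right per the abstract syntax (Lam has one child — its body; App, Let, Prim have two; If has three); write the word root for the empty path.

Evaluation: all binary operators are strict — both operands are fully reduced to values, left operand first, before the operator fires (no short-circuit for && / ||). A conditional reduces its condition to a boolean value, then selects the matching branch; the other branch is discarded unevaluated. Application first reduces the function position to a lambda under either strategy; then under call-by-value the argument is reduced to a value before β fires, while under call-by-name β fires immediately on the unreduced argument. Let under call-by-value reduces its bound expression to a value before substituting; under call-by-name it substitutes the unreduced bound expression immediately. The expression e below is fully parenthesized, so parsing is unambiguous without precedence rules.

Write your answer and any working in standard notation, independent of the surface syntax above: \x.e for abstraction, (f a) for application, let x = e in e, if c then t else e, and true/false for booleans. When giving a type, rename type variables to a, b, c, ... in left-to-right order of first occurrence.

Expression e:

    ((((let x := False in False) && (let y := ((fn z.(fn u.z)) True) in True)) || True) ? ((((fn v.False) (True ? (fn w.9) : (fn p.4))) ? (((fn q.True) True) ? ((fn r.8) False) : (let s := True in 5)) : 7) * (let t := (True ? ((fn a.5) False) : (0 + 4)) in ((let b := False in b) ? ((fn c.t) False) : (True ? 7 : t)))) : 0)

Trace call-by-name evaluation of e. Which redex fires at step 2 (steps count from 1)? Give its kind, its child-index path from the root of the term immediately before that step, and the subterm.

Answer: let at 0.0.1 : (let y = ((\z.(\u.z)) true) in true)

Working:
step 0: (if (((let x = false in false) && (let y = ((\z.(\u.z)) true) in true)) || true) then ((if ((\v.false) (if true then (\w.9) else (\p.4))) then (if ((\q.true) true) then ((\r.8) false) else (let s = true in 5)) else 7) * (let t = (if true then ((\a.5) false) else (0 + 4)) in (if (let b = false in b) then ((\c.t) false) else (if true then 7 else t)))) else 0)
step 1: [let@0.0.0] (if ((false && (let y = ((\z.(\u.z)) true) in true)) || true) then ((if ((\v.false) (if true then (\w.9) else (\p.4))) then (if ((\q.true) true) then ((\r.8) false) else (let s = true in 5)) else 7) * (let t = (if true then ((\a.5) false) else (0 + 4)) in (if (let b = false in b) then ((\c.t) false) else (if true then 7 else t)))) else 0)
step 2: [let@0.0.1] (if ((false && true) || true) then ((if ((\v.false) (if true then (\w.9) else (\p.4))) then (if ((\q.true) true) then ((\r.8) false) else (let s = true in 5)) else 7) * (let t = (if true then ((\a.5) false) else (0 + 4)) in (if (let b = false in b) then ((\c.t) false) else (if true then 7 else t)))) else 0)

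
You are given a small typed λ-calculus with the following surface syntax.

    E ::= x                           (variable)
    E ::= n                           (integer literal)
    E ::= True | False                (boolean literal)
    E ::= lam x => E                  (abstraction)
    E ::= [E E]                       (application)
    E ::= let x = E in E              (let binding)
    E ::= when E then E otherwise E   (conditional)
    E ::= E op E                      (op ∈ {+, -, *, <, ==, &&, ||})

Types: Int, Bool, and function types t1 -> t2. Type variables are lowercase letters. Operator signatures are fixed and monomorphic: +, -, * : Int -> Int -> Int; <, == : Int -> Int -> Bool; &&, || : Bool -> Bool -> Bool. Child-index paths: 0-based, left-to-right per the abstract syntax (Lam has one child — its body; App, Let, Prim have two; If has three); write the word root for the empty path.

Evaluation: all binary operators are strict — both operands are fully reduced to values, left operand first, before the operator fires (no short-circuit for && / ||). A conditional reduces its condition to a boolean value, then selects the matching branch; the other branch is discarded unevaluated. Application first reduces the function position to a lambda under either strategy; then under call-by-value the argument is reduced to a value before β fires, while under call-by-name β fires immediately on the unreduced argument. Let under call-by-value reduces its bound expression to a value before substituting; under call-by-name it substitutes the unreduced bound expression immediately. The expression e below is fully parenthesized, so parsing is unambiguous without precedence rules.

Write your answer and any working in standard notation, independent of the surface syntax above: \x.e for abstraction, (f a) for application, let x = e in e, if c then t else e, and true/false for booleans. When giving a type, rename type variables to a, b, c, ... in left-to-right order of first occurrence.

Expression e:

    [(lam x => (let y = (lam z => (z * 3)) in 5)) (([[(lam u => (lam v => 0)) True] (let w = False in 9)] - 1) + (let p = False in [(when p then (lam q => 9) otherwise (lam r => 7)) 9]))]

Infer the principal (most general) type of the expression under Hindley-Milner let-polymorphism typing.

Answer: Int

Working:
z : b
  unify b ~ Int
  unify Int ~ Int
\z._ : Int -> Int
let y : Int -> Int
\x._ : a -> Int
\v._ : d -> Int
\u._ : c -> d -> Int
  unify c -> d -> Int ~ Bool -> e
  unify c ~ Bool
  unify d -> Int ~ e
_ _ : d -> Int
let w : Bool
  unify d -> Int ~ Int -> f
  unify d ~ Int
  unify Int ~ f
_ _ : Int
  unify Int ~ Int
  unify Int ~ Int
  unify Int ~ Int
let p : Bool
p : Bool
  unify Bool ~ Bool
\q._ : g -> Int
\r._ : h -> Int
  unify g -> Int ~ h -> Int
  unify g ~ h
  unify Int ~ Int
  unify h -> Int ~ Int -> i
  unify h ~ Int
  unify Int ~ i
_ _ : Int
  unify Int ~ Int
  unify a -> Int ~ Int -> j
  unify a ~ Int
  unify Int ~ j
_ _ : Int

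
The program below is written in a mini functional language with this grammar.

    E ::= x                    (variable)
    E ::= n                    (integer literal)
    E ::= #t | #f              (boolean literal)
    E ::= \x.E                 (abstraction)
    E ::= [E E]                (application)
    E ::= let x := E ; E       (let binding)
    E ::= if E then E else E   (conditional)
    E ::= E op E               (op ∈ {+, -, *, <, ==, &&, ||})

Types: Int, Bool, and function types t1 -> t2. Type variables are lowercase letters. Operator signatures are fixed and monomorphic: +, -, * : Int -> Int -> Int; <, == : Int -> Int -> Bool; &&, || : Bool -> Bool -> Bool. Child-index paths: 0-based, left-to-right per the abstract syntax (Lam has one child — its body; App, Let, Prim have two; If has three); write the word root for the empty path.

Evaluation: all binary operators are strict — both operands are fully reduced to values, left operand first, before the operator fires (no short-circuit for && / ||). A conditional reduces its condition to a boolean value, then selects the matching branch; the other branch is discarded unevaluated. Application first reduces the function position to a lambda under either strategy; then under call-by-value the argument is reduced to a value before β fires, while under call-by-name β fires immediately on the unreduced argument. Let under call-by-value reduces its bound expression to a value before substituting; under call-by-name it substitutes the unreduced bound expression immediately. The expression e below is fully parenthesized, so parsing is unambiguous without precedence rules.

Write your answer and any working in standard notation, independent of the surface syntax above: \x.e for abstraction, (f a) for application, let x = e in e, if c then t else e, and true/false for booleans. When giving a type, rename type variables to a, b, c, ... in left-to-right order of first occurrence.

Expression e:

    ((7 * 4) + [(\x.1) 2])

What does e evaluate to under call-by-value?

Answer: 29

Trace:
step 0: ((7 * 4) + ((\x.1) 2))
step 1: [delta@0] (28 + ((\x.1) 2))
step 2: [beta@1] (28 + 1)
step 3: [delta@root] 29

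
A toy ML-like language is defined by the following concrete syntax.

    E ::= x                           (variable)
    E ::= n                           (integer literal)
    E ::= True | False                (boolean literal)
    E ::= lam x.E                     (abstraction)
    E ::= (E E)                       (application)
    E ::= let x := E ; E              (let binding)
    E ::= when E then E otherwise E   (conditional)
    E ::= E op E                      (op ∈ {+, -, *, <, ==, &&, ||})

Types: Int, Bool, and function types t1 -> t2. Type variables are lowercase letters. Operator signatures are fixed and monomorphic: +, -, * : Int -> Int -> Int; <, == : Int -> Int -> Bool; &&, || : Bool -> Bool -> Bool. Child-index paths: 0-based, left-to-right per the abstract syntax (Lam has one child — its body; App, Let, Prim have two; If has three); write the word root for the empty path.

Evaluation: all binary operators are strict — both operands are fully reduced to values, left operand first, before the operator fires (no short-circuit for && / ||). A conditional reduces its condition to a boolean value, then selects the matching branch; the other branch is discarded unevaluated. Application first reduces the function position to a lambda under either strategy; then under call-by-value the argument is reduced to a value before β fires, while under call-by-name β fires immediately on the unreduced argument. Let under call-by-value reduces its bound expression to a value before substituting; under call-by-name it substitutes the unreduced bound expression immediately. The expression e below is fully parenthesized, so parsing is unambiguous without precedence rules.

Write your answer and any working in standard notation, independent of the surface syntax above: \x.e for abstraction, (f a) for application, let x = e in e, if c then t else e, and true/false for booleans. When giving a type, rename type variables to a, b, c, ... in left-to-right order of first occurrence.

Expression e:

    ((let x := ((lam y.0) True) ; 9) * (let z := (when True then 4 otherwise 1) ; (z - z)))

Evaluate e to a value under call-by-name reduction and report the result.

Answer: 0

Derivation:
step 0: ((let x = ((\y.0) true) in 9) * (let z = (if true then 4 else 1) in (z - z)))
step 1: [let@0] (9 * (let z = (if true then 4 else 1) in (z - z)))
step 2: [let@1] (9 * ((if true then 4 else 1) - (if true then 4 else 1)))
step 3: [if@1.0] (9 * (4 - (if true then 4 else 1)))
step 4: [if@1.1] (9 * (4 - 4))
step 5: [delta@1] (9 * 0)
step 6: [delta@root] 0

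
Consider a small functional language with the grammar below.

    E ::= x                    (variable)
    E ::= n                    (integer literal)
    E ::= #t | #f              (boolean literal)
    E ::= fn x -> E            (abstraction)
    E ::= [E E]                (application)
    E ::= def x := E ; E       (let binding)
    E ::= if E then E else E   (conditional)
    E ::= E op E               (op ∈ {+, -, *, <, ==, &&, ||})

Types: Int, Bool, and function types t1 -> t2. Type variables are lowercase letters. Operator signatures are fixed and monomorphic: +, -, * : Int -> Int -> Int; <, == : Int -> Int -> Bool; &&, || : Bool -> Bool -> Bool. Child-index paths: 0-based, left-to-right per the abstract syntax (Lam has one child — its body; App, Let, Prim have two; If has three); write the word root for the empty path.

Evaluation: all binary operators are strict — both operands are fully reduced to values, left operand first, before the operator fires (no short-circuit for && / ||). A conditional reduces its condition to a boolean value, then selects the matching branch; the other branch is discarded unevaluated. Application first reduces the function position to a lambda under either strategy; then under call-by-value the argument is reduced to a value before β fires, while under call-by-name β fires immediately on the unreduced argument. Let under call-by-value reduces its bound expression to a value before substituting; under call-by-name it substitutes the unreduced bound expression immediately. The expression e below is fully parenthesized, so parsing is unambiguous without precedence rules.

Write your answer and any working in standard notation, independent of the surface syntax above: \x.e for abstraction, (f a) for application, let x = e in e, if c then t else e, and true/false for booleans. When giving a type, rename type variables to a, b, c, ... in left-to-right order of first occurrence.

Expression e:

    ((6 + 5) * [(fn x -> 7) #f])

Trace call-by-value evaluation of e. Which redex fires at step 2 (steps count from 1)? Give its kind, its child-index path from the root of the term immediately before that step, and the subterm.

Answer: beta at 1 : ((\x.7) false)

Working:
step 0: ((6 + 5) * ((\x.7) false))
step 1: [delta@0] (11 * ((\x.7) false))
step 2: [beta@1] (11 * 7)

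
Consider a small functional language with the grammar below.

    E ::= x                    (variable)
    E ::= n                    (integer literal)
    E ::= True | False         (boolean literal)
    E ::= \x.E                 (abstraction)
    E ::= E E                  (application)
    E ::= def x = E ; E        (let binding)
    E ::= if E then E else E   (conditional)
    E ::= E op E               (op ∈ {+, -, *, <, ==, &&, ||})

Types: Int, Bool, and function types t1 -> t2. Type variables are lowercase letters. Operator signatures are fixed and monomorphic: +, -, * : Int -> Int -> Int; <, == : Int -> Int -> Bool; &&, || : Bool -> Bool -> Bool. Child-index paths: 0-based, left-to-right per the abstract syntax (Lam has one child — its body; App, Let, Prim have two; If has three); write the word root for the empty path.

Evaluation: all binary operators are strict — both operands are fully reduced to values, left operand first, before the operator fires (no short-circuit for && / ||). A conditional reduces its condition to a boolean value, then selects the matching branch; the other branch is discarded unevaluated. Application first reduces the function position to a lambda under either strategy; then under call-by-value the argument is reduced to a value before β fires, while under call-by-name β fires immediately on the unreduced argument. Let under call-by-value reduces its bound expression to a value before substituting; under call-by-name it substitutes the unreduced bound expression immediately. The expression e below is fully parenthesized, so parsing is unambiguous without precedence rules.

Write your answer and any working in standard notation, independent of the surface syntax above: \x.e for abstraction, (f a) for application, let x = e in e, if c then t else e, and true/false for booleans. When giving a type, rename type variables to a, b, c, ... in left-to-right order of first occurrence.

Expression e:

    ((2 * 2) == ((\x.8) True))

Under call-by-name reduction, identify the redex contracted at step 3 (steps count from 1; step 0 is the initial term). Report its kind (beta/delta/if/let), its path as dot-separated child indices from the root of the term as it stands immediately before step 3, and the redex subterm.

Answer: delta at root : (4 == 8)

Trace:
step 0: ((2 * 2) == ((\x.8) true))
step 1: [delta@0] (4 == ((\x.8) true))
step 2: [beta@1] (4 == 8)
step 3: [delta@root] false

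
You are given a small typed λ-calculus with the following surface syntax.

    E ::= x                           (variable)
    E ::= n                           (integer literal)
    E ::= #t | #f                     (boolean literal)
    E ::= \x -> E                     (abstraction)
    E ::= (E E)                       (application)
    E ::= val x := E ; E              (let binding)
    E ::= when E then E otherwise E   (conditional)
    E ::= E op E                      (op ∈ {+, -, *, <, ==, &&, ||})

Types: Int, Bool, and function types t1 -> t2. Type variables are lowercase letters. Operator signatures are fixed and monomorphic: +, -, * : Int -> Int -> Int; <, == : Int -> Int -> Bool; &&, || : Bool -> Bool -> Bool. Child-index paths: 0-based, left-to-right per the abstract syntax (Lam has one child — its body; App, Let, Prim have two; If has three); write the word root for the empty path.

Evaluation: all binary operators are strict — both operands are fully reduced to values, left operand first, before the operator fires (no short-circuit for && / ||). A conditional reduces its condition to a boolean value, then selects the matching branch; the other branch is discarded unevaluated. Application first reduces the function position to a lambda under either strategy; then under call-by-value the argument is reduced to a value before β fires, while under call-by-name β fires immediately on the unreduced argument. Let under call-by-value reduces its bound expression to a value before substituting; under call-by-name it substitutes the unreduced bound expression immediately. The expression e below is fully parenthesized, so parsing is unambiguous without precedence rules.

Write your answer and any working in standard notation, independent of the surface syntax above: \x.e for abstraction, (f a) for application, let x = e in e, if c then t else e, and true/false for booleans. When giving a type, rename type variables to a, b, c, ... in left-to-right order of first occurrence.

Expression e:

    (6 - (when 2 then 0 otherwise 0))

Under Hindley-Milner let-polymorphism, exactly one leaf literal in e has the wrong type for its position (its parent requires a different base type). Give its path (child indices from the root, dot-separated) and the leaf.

Answer: 1.0 : 2

Derivation:
  unify Int ~ Int
  unify Int ~ Bool
  FAIL: mismatch Int ~ Bool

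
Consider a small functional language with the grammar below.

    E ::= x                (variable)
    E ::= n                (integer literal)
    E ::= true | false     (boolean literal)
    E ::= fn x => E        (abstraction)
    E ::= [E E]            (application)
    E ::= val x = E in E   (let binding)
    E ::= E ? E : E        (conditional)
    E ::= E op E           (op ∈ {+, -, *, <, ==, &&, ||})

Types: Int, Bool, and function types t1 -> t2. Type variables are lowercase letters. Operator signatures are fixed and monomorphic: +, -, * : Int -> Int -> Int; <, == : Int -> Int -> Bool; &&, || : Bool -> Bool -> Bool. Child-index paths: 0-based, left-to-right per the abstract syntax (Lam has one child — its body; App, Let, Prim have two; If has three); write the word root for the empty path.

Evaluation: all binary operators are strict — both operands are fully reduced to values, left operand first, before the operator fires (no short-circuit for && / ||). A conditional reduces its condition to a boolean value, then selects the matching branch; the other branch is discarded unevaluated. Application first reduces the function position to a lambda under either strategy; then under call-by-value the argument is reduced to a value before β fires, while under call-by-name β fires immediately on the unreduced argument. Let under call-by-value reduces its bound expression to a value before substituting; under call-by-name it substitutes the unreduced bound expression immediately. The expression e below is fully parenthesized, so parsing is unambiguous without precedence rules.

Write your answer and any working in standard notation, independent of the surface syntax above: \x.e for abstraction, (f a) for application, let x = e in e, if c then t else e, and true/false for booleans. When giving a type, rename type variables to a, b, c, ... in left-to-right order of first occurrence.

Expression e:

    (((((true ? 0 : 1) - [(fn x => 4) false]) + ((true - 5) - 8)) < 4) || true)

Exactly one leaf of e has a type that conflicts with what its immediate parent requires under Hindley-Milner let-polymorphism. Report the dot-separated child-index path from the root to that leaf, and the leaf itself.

Trace:
  unify Bool ~ Bool
  unify Int ~ Int
  unify Int ~ Int
\x._ : a -> Int
  unify a -> Int ~ Bool -> b
  unify a ~ Bool
  unify Int ~ b
_ _ : Int
  unify Int ~ Int
  unify Int ~ Int
  unify Bool ~ Int
  FAIL: mismatch Bool ~ Int

Answer: 0.0.1.0.0 : true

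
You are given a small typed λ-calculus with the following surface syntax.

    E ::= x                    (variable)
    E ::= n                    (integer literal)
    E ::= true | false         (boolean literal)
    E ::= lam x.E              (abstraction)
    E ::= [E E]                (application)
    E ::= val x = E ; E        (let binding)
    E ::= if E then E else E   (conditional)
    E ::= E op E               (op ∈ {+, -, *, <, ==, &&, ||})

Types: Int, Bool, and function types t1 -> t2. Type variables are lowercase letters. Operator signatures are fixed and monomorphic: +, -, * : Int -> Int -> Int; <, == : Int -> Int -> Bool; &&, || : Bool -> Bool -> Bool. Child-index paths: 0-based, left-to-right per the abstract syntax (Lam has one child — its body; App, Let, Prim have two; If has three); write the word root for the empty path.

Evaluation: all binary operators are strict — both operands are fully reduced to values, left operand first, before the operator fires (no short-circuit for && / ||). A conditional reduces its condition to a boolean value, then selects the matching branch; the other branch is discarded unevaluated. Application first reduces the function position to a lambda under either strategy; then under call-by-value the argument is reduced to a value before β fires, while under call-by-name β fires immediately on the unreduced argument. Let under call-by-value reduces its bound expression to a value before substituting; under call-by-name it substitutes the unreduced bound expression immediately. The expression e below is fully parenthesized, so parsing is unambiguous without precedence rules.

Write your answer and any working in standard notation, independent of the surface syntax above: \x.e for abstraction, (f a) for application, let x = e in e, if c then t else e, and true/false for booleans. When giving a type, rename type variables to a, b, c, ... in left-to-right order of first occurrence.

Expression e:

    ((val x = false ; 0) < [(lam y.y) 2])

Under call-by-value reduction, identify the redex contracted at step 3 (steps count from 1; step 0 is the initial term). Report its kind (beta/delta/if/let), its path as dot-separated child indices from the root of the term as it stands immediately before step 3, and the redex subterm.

Answer: delta at root : (0 < 2)

Working:
step 0: ((let x = false in 0) < ((\y.y) 2))
step 1: [let@0] (0 < ((\y.y) 2))
step 2: [beta@1] (0 < 2)
step 3: [delta@root] true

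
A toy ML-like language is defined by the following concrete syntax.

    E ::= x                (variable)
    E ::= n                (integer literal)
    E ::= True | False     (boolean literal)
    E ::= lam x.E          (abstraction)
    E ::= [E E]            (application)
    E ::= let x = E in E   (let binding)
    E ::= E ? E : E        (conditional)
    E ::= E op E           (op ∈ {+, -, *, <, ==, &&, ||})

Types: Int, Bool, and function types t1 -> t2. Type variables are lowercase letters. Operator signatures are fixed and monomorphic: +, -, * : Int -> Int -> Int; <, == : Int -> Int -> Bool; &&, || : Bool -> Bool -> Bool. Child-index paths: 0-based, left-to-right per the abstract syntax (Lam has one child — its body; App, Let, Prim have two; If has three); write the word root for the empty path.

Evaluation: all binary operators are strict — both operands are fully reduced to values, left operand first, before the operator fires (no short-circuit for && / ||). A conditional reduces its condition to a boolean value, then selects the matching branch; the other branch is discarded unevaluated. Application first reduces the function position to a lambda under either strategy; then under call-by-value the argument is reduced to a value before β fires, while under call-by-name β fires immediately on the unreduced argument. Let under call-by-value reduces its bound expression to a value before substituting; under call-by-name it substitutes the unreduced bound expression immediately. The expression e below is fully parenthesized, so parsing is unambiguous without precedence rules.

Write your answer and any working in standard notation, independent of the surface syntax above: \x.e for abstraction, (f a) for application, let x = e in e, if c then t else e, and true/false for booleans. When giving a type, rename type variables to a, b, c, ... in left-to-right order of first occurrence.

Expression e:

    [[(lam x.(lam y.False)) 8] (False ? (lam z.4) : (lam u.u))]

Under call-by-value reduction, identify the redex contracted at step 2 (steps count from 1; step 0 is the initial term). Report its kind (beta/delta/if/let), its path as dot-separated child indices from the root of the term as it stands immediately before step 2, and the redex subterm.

Answer: if at 1 : (if false then (\z.4) else (\u.u))

Working:
step 0: (((\x.(\y.false)) 8) (if false then (\z.4) else (\u.u)))
step 1: [beta@0] ((\y.false) (if false then (\z.4) else (\u.u)))
step 2: [if@1] ((\y.false) (\u.u))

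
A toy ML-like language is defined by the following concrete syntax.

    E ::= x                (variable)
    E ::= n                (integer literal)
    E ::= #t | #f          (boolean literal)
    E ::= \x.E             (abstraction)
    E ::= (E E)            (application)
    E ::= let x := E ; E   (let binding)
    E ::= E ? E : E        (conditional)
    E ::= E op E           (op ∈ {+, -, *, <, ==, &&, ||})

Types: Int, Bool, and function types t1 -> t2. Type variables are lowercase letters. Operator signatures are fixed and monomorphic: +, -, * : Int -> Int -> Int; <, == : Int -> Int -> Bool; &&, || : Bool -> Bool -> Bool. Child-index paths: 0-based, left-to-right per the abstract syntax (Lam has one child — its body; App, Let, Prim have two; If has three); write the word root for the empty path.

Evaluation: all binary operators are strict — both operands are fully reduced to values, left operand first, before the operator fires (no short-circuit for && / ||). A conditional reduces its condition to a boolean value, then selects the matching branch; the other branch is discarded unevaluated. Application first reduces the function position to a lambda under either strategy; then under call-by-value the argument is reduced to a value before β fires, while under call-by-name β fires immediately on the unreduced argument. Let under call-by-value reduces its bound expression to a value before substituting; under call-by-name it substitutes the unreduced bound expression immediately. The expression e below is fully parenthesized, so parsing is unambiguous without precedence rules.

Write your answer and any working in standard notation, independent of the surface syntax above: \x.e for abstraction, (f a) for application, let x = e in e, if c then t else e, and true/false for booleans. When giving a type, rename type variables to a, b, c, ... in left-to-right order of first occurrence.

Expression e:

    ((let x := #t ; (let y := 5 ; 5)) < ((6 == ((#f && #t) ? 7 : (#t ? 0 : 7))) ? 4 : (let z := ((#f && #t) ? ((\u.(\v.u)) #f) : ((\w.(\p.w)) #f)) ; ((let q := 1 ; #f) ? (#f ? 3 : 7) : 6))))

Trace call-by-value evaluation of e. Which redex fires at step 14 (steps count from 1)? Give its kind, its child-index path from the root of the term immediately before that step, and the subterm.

Answer: delta at root : (5 < 6)

Trace:
step 0: ((let x = true in (let y = 5 in 5)) < (if (6 == (if (false && true) then 7 else (if true then 0 else 7))) then 4 else (let z = (if (false && true) then ((\u.(\v.u)) false) else ((\w.(\p.w)) false)) in (if (let q = 1 in false) then (if false then 3 else 7) else 6))))
step 1: [let@0] ((let y = 5 in 5) < (if (6 == (if (false && true) then 7 else (if true then 0 else 7))) then 4 else (let z = (if (false && true) then ((\u.(\v.u)) false) else ((\w.(\p.w)) false)) in (if (let q = 1 in false) then (if false then 3 else 7) else 6))))
step 2: [let@0] (5 < (if (6 == (if (false && true) then 7 else (if true then 0 else 7))) then 4 else (let z = (if (false && true) then ((\u.(\v.u)) false) else ((\w.(\p.w)) false)) in (if (let q = 1 in false) then (if false then 3 else 7) else 6))))
step 3: [delta@1.0.1.0] (5 < (if (6 == (if false then 7 else (if true then 0 else 7))) then 4 else (let z = (if (false && true) then ((\u.(\v.u)) false) else ((\w.(\p.w)) false)) in (if (let q = 1 in false) then (if false then 3 else 7) else 6))))
step 4: [if@1.0.1] (5 < (if (6 == (if true then 0 else 7)) then 4 else (let z = (if (false && true) then ((\u.(\v.u)) false) else ((\w.(\p.w)) false)) in (if (let q = 1 in false) then (if false then 3 else 7) else 6))))
step 5: [if@1.0.1] (5 < (if (6 == 0) then 4 else (let z = (if (false && true) then ((\u.(\v.u)) false) else ((\w.(\p.w)) false)) in (if (let q = 1 in false) then (if false then 3 else 7) else 6))))
step 6: [delta@1.0] (5 < (if false then 4 else (let z = (if (false && true) then ((\u.(\v.u)) false) else ((\w.(\p.w)) false)) in (if (let q = 1 in false) then (if false then 3 else 7) else 6))))
step 7: [if@1] (5 < (let z = (if (false && true) then ((\u.(\v.u)) false) else ((\w.(\p.w)) false)) in (if (let q = 1 in false) then (if false then 3 else 7) else 6)))
step 8: [delta@1.0.0] (5 < (let z = (if false then ((\u.(\v.u)) false) else ((\w.(\p.w)) false)) in (if (let q = 1 in false) then (if false then 3 else 7) else 6)))
step 9: [if@1.0] (5 < (let z = ((\w.(\p.w)) false) in (if (let q = 1 in false) then (if false then 3 else 7) else 6)))
step 10: [beta@1.0] (5 < (let z = (\p.false) in (if (let q = 1 in false) then (if false then 3 else 7) else 6)))
step 11: [let@1] (5 < (if (let q = 1 in false) then (if false then 3 else 7) else 6))
step 12: [let@1.0] (5 < (if false then (if false then 3 else 7) else 6))
step 13: [if@1] (5 < 6)
step 14: [delta@root] true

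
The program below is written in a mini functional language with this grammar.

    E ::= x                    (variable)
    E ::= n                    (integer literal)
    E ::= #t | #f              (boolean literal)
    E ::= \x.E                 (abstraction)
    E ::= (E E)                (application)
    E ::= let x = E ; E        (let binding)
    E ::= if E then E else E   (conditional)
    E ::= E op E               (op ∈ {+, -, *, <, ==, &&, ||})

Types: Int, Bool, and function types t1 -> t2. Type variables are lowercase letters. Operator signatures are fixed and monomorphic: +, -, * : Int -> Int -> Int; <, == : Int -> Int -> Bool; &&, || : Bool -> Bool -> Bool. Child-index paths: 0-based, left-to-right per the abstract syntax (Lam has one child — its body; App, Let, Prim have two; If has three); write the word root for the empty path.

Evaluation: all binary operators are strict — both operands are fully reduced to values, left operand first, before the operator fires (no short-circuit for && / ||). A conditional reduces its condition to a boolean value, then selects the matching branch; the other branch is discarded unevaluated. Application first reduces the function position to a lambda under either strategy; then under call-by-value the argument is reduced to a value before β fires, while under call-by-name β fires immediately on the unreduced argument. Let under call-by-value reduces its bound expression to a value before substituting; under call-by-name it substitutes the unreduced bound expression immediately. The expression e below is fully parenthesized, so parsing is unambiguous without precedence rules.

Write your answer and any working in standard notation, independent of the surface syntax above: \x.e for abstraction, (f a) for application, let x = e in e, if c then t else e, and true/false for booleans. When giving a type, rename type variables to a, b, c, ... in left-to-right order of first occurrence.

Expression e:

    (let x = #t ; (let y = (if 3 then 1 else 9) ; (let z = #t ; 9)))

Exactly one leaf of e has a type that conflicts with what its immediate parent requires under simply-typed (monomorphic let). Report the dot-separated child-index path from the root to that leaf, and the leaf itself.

Working:
let x : Bool
  unify Int ~ Bool
  FAIL: mismatch Int ~ Bool

Answer: 1.0.0 : 3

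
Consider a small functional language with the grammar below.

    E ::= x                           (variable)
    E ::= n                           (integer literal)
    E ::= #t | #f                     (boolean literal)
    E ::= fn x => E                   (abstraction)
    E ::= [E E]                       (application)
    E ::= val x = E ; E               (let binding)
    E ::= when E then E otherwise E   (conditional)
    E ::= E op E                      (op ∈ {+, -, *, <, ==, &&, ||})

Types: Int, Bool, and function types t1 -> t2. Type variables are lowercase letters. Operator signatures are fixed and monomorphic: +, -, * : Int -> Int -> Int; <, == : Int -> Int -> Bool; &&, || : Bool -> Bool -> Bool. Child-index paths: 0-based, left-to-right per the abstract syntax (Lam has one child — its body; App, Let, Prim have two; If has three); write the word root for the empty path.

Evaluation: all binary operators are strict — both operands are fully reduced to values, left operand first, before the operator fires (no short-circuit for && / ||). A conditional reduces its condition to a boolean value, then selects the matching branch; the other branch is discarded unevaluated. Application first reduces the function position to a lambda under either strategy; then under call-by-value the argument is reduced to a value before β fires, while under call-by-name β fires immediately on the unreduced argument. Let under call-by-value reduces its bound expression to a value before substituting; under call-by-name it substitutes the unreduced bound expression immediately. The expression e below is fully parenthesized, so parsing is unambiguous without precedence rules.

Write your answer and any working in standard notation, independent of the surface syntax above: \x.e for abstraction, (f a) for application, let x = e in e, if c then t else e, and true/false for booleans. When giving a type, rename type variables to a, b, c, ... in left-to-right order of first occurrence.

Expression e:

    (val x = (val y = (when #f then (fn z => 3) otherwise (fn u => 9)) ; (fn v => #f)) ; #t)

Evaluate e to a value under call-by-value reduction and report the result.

Answer: true

Trace:
step 0: (let x = (let y = (if false then (\z.3) else (\u.9)) in (\v.false)) in true)
step 1: [if@0.0] (let x = (let y = (\u.9) in (\v.false)) in true)
step 2: [let@0] (let x = (\v.false) in true)
step 3: [let@root] true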